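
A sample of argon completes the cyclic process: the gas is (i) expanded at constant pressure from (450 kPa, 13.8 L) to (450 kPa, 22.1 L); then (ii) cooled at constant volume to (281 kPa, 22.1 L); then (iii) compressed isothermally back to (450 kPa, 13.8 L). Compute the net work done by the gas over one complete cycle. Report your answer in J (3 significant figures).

Leg (i): W = PΔV = (450)(22.1 − 13.8) = 3735 J.
Leg (ii): W = 0.
Leg (iii): W = PᵢVᵢ ln(V_f/Vᵢ) = (6210) ln(13.8/22.1) = -2924 J.
W_net = 3735 − 2924 = 810.6 J.

W_net ≈ 811 J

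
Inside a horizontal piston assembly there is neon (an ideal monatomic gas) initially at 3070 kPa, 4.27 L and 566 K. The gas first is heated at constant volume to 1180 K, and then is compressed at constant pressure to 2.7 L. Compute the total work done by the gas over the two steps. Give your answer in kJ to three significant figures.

W_total ≈ -10.0 kJ

Step 1 (isochoric): W = 0 (constant volume).
After step 1: P = 6400 kPa (V unchanged).
Step 2 (isobaric): W = PΔV = (6400 kPa)(2.7 − 4.27 L) = -10049 J.
W_total = 0 − 10049 = -10049 J.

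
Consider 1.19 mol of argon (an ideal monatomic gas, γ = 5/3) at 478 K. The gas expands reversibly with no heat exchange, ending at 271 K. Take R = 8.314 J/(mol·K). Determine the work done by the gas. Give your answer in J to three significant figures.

Adiabatic ⇒ Q = 0, so W_by = −ΔU = nCᵥ(T₁ − T₂).
Cᵥ = 3R/2 = 12.47 J/(mol·K).
W = (1.19)(12.47)(478 − 271) = 3072 J.

W ≈ 3070 J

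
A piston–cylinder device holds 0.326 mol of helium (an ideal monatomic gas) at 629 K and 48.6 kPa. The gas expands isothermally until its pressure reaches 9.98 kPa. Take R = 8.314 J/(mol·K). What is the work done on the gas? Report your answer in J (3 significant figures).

Isothermal process: W = nRT ln(V₂/V₁) = nRT ln(P₁/P₂).
W = (0.326)(8.314)(629) × ln(48.6/9.98)
  = 1705 × ln(4.87) = 1705 × 1.583
W_by_gas = 2699 J; work on gas = −W_by = -2699 J.

W ≈ -2700 J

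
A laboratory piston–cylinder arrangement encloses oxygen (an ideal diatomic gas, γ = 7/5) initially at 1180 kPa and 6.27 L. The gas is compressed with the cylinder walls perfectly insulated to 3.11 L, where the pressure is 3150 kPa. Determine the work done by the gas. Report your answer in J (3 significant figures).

Adiabatic: W = (P₁V₁ − P₂V₂)/(γ − 1) with γ = 7/5.
P₁V₁ = 7399 J, P₂V₂ = 9796 J.
W = (7399 − 9796) / 0.4 = -5995 J.

W ≈ -5990 J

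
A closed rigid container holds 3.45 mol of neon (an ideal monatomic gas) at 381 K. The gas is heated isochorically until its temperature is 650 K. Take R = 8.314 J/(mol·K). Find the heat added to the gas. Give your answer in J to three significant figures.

Constant volume ⇒ W = 0, so Q = ΔU = nCᵥΔT with Cᵥ = 3R/2 = 12.47 J/(mol·K).
ΔU = (3.45)(12.47)(650 − 381) = 11574 J.

Q ≈ 11600 J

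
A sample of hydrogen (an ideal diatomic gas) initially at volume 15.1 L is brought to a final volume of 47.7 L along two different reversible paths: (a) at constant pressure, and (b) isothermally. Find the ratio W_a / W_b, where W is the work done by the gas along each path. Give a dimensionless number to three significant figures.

Path (a) isobaric: W = P₁(V₂ − V₁) → W_a/(P₁V₁) = 2.159.
Path (b) isothermal: W = P₁V₁ ln(V₂/V₁) → W_b/(P₁V₁) = 1.15.
W_a / W_b = 2.159 / 1.15 = 1.877.

W_a / W_b ≈ 1.88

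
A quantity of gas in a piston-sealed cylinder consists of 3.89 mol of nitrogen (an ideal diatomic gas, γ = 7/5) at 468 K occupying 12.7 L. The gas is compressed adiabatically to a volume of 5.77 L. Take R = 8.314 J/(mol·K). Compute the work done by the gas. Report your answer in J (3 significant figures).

Adiabatic: TV^(γ−1) = const with γ = 7/5.
T₂ = T₁ (V₁/V₂)^(γ−1) = 468 × (12.7/5.77)^0.4 = 468 × 1.371 = 641.6 K.
W_by = nCᵥ(T₁ − T₂) = (3.89)(20.79)(468 − 641.6) = -14040 J.

W ≈ -14000 J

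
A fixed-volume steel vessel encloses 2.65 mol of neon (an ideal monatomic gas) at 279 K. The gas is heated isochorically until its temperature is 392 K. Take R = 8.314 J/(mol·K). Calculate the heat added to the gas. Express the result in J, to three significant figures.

Q ≈ 3730 J

Constant volume ⇒ W = 0, so Q = ΔU = nCᵥΔT with Cᵥ = 3R/2 = 12.47 J/(mol·K).
ΔU = (2.65)(12.47)(392 − 279) = 3734 J.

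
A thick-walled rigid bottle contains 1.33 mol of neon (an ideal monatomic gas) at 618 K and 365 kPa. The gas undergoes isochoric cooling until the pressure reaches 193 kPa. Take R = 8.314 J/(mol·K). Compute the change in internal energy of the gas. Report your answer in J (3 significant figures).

ΔU ≈ -4830 J

Constant volume ⇒ W = 0, so Q = ΔU = nCᵥΔT with Cᵥ = 3R/2 = 12.47 J/(mol·K).
At constant V, T₂/T₁ = P₂/P₁ ⇒ ΔT = T₁(P₂/P₁ − 1) = 618·(193/365 − 1) = -291.2 K.
ΔU = (1.33)(12.47)(-291.2) = -4830 J.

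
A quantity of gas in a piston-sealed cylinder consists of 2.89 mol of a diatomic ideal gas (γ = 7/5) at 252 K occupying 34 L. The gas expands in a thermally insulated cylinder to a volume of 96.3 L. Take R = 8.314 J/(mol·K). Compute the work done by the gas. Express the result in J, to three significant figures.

W ≈ 5160 J

Adiabatic: TV^(γ−1) = const with γ = 7/5.
T₂ = T₁ (V₁/V₂)^(γ−1) = 252 × (34/96.3)^0.4 = 252 × 0.6594 = 166.2 K.
W_by = nCᵥ(T₁ − T₂) = (2.89)(20.79)(252 − 166.2) = 5156 J.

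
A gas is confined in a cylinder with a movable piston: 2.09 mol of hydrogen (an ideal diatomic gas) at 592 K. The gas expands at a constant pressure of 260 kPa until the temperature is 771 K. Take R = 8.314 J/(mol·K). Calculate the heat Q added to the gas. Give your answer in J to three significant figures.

Isobaric: W = nRΔT = (2.09)(8.314)(179) = 3110 J.
ΔU = nCᵥΔT with Cᵥ = 5R/2: ΔU = (2.09)(20.79)(179) = 7776 J.
Q = ΔU + W = 7776 + 3110 = 10886 J.

Q ≈ 10900 J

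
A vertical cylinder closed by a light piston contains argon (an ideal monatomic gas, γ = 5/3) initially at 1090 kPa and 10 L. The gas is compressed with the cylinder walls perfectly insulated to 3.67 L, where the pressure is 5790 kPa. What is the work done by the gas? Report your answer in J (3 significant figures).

W ≈ -15500 J

Adiabatic: W = (P₁V₁ − P₂V₂)/(γ − 1) with γ = 5/3.
P₁V₁ = 10900 J, P₂V₂ = 21249 J.
W = (10900 − 21249) / 0.6667 = -15524 J.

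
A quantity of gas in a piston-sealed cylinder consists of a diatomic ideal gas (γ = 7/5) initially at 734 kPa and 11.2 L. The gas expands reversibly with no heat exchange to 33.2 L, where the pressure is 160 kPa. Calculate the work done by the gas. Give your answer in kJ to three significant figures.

W ≈ 7.27 kJ

Adiabatic: W = (P₁V₁ − P₂V₂)/(γ − 1) with γ = 7/5.
P₁V₁ = 8221 J, P₂V₂ = 5312 J.
W = (8221 − 5312) / 0.4 = 7272 J.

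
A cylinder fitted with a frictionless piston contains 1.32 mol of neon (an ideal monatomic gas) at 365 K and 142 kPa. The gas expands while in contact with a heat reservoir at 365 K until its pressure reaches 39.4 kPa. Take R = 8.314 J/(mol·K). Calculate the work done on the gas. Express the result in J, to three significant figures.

W ≈ -5140 J

Isothermal process: W = nRT ln(V₂/V₁) = nRT ln(P₁/P₂).
W = (1.32)(8.314)(365) × ln(142/39.4)
  = 4006 × ln(3.604) = 4006 × 1.282
W_by_gas = 5136 J; work on gas = −W_by = -5136 J.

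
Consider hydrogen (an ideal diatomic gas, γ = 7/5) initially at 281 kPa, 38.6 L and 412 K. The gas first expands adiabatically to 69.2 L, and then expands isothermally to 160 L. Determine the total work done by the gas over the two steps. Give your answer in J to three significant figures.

W_total ≈ 12800 J

Step 1 (adiabatic): W = (P₁V₁ − P₂V₂)/(γ−1) = (10847 − 8588)/0.4 = 5647 J.
After step 1: P = 124.1 kPa, V = 69.2 L, T = 326.2 K.
Step 2 (isothermal): W = P₁V₁ ln(V₂/V₁) = (8588) ln(160/69.2) = 7198 J.
W_total = 5647 + 7198 = 12845 J.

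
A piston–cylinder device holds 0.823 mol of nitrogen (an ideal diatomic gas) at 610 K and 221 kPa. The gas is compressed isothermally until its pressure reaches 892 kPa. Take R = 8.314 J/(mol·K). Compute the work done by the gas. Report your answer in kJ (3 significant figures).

W ≈ -5.82 kJ

Isothermal process: W = nRT ln(V₂/V₁) = nRT ln(P₁/P₂).
W = (0.823)(8.314)(610) × ln(221/892)
  = 4174 × ln(0.2478) = 4174 × -1.395
W_by_gas = -5824 J.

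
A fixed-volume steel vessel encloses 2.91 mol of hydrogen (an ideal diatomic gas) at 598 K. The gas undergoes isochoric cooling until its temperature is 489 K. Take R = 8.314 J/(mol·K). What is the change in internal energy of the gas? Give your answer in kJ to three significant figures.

ΔU ≈ -6.59 kJ

Constant volume ⇒ W = 0, so Q = ΔU = nCᵥΔT with Cᵥ = 5R/2 = 20.79 J/(mol·K).
ΔU = (2.91)(20.79)(489 − 598) = -6593 J.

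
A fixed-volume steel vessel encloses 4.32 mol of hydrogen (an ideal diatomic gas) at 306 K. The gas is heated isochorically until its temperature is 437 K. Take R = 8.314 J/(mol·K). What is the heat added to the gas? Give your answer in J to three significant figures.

Constant volume ⇒ W = 0, so Q = ΔU = nCᵥΔT with Cᵥ = 5R/2 = 20.79 J/(mol·K).
ΔU = (4.32)(20.79)(437 − 306) = 11763 J.

Q ≈ 11800 J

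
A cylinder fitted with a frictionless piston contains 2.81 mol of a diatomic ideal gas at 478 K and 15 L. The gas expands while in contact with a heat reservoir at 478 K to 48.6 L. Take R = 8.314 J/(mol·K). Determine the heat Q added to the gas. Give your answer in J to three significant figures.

Isothermal ⇒ ΔU = 0, so Q = W = nRT ln(V₂/V₁).
Q = (2.81)(8.314)(478) ln(48.6/15) = 11167 × 1.176 = 13128 J.

Q ≈ 13100 J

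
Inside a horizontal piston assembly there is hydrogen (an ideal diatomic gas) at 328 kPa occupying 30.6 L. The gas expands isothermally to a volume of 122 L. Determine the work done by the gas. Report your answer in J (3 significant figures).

W ≈ 13900 J

Isothermal: W = nRT ln(V₂/V₁) = P₁V₁ ln(V₂/V₁).
P₁V₁ = (328 kPa)(30.6 L) = 10037 J.
W = 10037 × ln(122/30.6) = 10037 × 1.383
W_by_gas = 13881 J.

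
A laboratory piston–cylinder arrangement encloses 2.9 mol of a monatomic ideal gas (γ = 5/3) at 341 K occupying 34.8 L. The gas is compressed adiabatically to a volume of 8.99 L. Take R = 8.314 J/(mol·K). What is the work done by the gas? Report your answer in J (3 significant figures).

Adiabatic: TV^(γ−1) = const with γ = 5/3.
T₂ = T₁ (V₁/V₂)^(γ−1) = 341 × (34.8/8.99)^0.667 = 341 × 2.465 = 840.7 K.
W_by = nCᵥ(T₁ − T₂) = (2.9)(12.47)(341 − 840.7) = -18072 J.

W ≈ -18100 J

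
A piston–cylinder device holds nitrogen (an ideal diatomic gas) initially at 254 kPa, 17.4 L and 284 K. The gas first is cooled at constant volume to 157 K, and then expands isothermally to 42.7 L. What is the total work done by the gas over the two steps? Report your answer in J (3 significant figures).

Step 1 (isochoric): W = 0 (constant volume).
After step 1: P = 140.4 kPa (V unchanged).
Step 2 (isothermal): W = P₁V₁ ln(V₂/V₁) = (2443) ln(42.7/17.4) = 2193 J.
W_total = 0 + 2193 = 2193 J.

W_total ≈ 2190 J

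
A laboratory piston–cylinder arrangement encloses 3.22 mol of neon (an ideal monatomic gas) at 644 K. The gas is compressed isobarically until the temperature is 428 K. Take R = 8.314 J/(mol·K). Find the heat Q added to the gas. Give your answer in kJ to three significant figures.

Q ≈ -14.5 kJ

Isobaric: W = nRΔT = (3.22)(8.314)(-216) = -5783 J.
ΔU = nCᵥΔT with Cᵥ = 3R/2: ΔU = (3.22)(12.47)(-216) = -8674 J.
Q = ΔU + W = -8674 − 5783 = -14456 J.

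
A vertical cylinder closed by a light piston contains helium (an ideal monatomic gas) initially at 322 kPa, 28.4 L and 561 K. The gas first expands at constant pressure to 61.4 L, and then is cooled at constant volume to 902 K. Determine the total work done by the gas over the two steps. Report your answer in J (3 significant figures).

W_total ≈ 10600 J

Step 1 (isobaric): W = PΔV = (322 kPa)(61.4 − 28.4 L) = 10626 J.
Step 2 (isochoric): W = 0 (constant volume).
W_total = 10626 + 0 = 10626 J.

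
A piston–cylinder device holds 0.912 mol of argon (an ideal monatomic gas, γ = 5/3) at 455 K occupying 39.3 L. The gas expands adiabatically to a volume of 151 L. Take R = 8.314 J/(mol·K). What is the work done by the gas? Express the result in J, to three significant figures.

Adiabatic: TV^(γ−1) = const with γ = 5/3.
T₂ = T₁ (V₁/V₂)^(γ−1) = 455 × (39.3/151)^0.667 = 455 × 0.4076 = 185.5 K.
W_by = nCᵥ(T₁ − T₂) = (0.912)(12.47)(455 − 185.5) = 3065 J.

W ≈ 3070 J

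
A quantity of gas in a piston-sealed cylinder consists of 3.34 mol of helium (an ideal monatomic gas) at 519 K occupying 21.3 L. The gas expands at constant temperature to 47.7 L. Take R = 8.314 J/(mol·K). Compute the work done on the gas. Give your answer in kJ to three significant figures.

W ≈ -11.6 kJ

Isothermal: W = nRT ln(V₂/V₁).
W = (3.34)(8.314)(519) × ln(47.7/21.3)
  = 14412 × 0.8062
W_by_gas = 11619 J; work on gas = −W_by = -11619 J.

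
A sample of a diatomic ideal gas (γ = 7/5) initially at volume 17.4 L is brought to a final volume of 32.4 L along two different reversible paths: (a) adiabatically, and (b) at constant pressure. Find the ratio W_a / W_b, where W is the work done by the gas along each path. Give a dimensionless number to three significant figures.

Path (a) adiabatic: W = P₁V₁(1 − (V₁/V₂)^(γ−1))/(γ−1) → W_a/(P₁V₁) = 0.5504.
Path (b) isobaric: W = P₁(V₂ − V₁) → W_b/(P₁V₁) = 0.8621.
W_a / W_b = 0.5504 / 0.8621 = 0.6385.

W_a / W_b ≈ 0.638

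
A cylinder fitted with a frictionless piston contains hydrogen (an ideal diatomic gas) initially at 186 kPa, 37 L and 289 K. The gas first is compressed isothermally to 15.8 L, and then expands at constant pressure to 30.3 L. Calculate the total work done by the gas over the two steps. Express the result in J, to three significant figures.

W_total ≈ 460 J

Step 1 (isothermal): W = P₁V₁ ln(V₂/V₁) = (6882) ln(15.8/37) = -5856 J.
After step 1: P = 435.6 kPa, V = 15.8 L, T = 289 K.
Step 2 (isobaric): W = PΔV = (435.6 kPa)(30.3 − 15.8 L) = 6316 J.
W_total = -5856 + 6316 = 459.8 J.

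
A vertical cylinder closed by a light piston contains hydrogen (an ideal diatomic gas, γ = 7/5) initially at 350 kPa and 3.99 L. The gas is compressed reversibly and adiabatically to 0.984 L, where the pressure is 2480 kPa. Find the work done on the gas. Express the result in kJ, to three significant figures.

Adiabatic: W = (P₁V₁ − P₂V₂)/(γ − 1) with γ = 7/5.
P₁V₁ = 1396 J, P₂V₂ = 2440 J.
W = (1396 − 2440) / 0.4 = -2610 J.
Work on gas = −W_by = 2610 J.

W ≈ 2.61 kJ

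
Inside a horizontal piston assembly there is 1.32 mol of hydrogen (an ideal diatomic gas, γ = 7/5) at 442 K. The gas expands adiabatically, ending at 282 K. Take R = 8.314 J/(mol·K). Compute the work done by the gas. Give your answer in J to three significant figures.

W ≈ 4390 J

Adiabatic ⇒ Q = 0, so W_by = −ΔU = nCᵥ(T₁ − T₂).
Cᵥ = 5R/2 = 20.79 J/(mol·K).
W = (1.32)(20.79)(442 − 282) = 4390 J.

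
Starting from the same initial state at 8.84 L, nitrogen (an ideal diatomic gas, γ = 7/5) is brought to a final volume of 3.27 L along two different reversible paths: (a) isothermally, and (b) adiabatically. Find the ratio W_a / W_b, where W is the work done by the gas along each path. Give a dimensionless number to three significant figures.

Path (a) isothermal: W = P₁V₁ ln(V₂/V₁) → W_a/(P₁V₁) = -0.9945.
Path (b) adiabatic: W = P₁V₁(1 − (V₁/V₂)^(γ−1))/(γ−1) → W_b/(P₁V₁) = -1.221.
W_a / W_b = -0.9945 / -1.221 = 0.8143.

W_a / W_b ≈ 0.814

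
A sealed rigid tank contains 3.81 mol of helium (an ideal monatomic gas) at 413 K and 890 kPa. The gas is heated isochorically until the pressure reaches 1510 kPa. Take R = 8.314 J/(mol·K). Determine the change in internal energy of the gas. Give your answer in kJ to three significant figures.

ΔU ≈ 13.7 kJ

Constant volume ⇒ W = 0, so Q = ΔU = nCᵥΔT with Cᵥ = 3R/2 = 12.47 J/(mol·K).
At constant V, T₂/T₁ = P₂/P₁ ⇒ ΔT = T₁(P₂/P₁ − 1) = 413·(1510/890 − 1) = 287.7 K.
ΔU = (3.81)(12.47)(287.7) = 13670 J.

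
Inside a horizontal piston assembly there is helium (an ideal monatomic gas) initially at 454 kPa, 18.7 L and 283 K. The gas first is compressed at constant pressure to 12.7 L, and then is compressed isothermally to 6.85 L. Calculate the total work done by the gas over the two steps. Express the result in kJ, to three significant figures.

W_total ≈ -6.28 kJ

Step 1 (isobaric): W = PΔV = (454 kPa)(12.7 − 18.7 L) = -2724 J.
After step 1: P = 454 kPa, V = 12.7 L, T = 192.2 K.
Step 2 (isothermal): W = P₁V₁ ln(V₂/V₁) = (5766) ln(6.85/12.7) = -3560 J.
W_total = -2724 − 3560 = -6284 J.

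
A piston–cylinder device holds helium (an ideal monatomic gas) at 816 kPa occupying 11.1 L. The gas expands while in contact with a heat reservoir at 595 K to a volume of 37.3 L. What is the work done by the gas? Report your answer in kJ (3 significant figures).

Isothermal: W = nRT ln(V₂/V₁) = P₁V₁ ln(V₂/V₁).
P₁V₁ = (816 kPa)(11.1 L) = 9058 J.
W = 9058 × ln(37.3/11.1) = 9058 × 1.212
W_by_gas = 10978 J.

W ≈ 11.0 kJ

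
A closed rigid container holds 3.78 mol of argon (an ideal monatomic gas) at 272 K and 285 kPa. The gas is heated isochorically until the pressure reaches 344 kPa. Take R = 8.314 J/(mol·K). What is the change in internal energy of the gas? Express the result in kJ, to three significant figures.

Constant volume ⇒ W = 0, so Q = ΔU = nCᵥΔT with Cᵥ = 3R/2 = 12.47 J/(mol·K).
At constant V, T₂/T₁ = P₂/P₁ ⇒ ΔT = T₁(P₂/P₁ − 1) = 272·(344/285 − 1) = 56.31 K.
ΔU = (3.78)(12.47)(56.31) = 2654 J.

ΔU ≈ 2.65 kJ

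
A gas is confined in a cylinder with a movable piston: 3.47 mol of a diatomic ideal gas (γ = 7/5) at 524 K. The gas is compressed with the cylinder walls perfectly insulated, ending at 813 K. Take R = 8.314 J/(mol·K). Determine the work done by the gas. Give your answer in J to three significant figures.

Adiabatic ⇒ Q = 0, so W_by = −ΔU = nCᵥ(T₁ − T₂).
Cᵥ = 5R/2 = 20.79 J/(mol·K).
W = (3.47)(20.79)(524 − 813) = -20844 J.

W ≈ -20800 J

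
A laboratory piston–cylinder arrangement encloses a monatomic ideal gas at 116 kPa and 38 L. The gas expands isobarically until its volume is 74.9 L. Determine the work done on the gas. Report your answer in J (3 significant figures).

Isobaric: W = P ΔV.
W = (116 kPa)(74.9 − 38 L) = (116)(36.9) = 4280 J.
Work on gas = −W_by = -4280 J.

W ≈ -4280 J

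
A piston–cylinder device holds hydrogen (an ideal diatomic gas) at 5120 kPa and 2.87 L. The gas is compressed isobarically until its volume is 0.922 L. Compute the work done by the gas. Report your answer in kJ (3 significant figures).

Isobaric: W = P ΔV.
W = (5120 kPa)(0.922 − 2.87 L) = (5120)(-1.948) = -9974 J.

W ≈ -9.97 kJ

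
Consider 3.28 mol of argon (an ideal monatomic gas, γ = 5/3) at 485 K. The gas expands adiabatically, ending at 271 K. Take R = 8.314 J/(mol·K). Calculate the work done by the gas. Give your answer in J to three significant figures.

W ≈ 8750 J

Adiabatic ⇒ Q = 0, so W_by = −ΔU = nCᵥ(T₁ − T₂).
Cᵥ = 3R/2 = 12.47 J/(mol·K).
W = (3.28)(12.47)(485 − 271) = 8754 J.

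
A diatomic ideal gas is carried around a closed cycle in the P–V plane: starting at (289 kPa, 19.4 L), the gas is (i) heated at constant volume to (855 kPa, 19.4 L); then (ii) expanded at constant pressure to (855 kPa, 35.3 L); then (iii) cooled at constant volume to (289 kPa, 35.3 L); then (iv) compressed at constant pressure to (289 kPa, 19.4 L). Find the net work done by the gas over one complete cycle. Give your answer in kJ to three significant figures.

W_net ≈ 9.00 kJ

Constant-volume legs do no work.
W(ii) = (855)(35.3 − 19.4) = 13594 J; W(iv) = (289)(19.4 − 35.3) = -4595 J.
W_net = 13594 − 4595 = 8999 J (the clockwise enclosed area).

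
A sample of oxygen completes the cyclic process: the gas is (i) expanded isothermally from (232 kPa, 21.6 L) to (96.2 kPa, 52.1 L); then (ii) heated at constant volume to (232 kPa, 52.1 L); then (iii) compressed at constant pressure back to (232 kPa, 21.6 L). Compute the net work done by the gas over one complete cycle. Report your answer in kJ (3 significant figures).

W_net ≈ -2.66 kJ

Leg (i): W = PᵢVᵢ ln(V_f/Vᵢ) = (5011) ln(52.1/21.6) = 4412 J.
Leg (ii): W = 0.
Leg (iii): W = PΔV = (232)(21.6 − 52.1) = -7076 J.
W_net = 4412 − 7076 = -2664 J.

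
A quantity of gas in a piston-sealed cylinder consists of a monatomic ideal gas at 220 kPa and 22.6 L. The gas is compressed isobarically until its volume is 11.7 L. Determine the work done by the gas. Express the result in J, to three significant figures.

Isobaric: W = P ΔV.
W = (220 kPa)(11.7 − 22.6 L) = (220)(-10.9) = -2398 J.

W ≈ -2400 J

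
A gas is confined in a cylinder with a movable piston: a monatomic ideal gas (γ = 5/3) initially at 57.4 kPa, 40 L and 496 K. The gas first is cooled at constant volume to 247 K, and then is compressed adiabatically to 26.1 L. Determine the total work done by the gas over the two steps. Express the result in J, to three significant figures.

W_total ≈ -565 J

Step 1 (isochoric): W = 0 (constant volume).
After step 1: P = 28.58 kPa (V unchanged).
Step 2 (adiabatic): W = (P₁V₁ − P₂V₂)/(γ−1) = (1143 − 1520)/0.667 = -564.7 J.
W_total = 0 − 564.7 = -564.7 J.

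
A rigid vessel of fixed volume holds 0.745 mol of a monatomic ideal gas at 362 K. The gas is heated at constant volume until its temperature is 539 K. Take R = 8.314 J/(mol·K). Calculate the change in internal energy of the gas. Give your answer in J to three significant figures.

Constant volume ⇒ W = 0, so Q = ΔU = nCᵥΔT with Cᵥ = 3R/2 = 12.47 J/(mol·K).
ΔU = (0.745)(12.47)(539 − 362) = 1644 J.

ΔU ≈ 1640 J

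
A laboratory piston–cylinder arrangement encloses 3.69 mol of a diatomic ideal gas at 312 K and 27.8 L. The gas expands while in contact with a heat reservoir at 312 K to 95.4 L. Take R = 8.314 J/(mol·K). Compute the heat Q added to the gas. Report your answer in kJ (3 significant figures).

Isothermal ⇒ ΔU = 0, so Q = W = nRT ln(V₂/V₁).
Q = (3.69)(8.314)(312) ln(95.4/27.8) = 9572 × 1.233 = 11802 J.

Q ≈ 11.8 kJ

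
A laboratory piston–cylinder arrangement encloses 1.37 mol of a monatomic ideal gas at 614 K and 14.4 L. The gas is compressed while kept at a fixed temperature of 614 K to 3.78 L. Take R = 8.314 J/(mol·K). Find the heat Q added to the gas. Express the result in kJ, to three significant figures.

Isothermal ⇒ ΔU = 0, so Q = W = nRT ln(V₂/V₁).
Q = (1.37)(8.314)(614) ln(3.78/14.4) = 6994 × -1.338 = -9354 J.

Q ≈ -9.35 kJ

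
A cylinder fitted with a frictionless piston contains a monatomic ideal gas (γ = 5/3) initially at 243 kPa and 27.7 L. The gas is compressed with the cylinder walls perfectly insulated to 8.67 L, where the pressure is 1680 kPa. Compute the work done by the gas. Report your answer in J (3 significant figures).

Adiabatic: W = (P₁V₁ − P₂V₂)/(γ − 1) with γ = 5/3.
P₁V₁ = 6731 J, P₂V₂ = 14566 J.
W = (6731 − 14566) / 0.6667 = -11752 J.

W ≈ -11800 J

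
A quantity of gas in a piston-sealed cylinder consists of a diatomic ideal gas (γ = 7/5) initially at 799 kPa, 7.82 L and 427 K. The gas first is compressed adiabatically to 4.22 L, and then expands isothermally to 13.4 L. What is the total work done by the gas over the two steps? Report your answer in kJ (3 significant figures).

W_total ≈ 4.87 kJ

Step 1 (adiabatic): W = (P₁V₁ − P₂V₂)/(γ−1) = (6248 − 7997)/0.4 = -4371 J.
After step 1: P = 1895 kPa, V = 4.22 L, T = 546.5 K.
Step 2 (isothermal): W = P₁V₁ ln(V₂/V₁) = (7997) ln(13.4/4.22) = 9240 J.
W_total = -4371 + 9240 = 4868 J.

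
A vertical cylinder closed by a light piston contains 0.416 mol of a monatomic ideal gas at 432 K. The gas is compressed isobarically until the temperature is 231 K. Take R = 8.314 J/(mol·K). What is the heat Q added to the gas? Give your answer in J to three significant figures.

Q ≈ -1740 J

Isobaric: W = nRΔT = (0.416)(8.314)(-201) = -695.2 J.
ΔU = nCᵥΔT with Cᵥ = 3R/2: ΔU = (0.416)(12.47)(-201) = -1043 J.
Q = ΔU + W = -1043 − 695.2 = -1738 J.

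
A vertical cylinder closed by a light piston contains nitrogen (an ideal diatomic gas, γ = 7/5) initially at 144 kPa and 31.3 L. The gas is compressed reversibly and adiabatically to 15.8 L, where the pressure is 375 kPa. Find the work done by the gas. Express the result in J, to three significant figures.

Adiabatic: W = (P₁V₁ − P₂V₂)/(γ − 1) with γ = 7/5.
P₁V₁ = 4507 J, P₂V₂ = 5925 J.
W = (4507 − 5925) / 0.4 = -3545 J.

W ≈ -3540 J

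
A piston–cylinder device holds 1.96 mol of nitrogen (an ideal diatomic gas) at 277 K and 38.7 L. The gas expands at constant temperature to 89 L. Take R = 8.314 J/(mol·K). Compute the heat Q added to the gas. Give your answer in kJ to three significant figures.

Q ≈ 3.76 kJ

Isothermal ⇒ ΔU = 0, so Q = W = nRT ln(V₂/V₁).
Q = (1.96)(8.314)(277) ln(89/38.7) = 4514 × 0.8328 = 3759 J.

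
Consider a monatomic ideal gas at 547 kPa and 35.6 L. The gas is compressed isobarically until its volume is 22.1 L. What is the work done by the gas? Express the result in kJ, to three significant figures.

Isobaric: W = P ΔV.
W = (547 kPa)(22.1 − 35.6 L) = (547)(-13.5) = -7384 J.

W ≈ -7.38 kJ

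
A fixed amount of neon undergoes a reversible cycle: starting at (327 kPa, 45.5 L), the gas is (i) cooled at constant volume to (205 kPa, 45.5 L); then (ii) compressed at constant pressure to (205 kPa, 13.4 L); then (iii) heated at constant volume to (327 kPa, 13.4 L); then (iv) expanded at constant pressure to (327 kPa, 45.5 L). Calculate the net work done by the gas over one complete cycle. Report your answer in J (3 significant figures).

W_net ≈ 3920 J

Constant-volume legs do no work.
W(ii) = (205)(13.4 − 45.5) = -6580 J; W(iv) = (327)(45.5 − 13.4) = 10497 J.
W_net = -6580 + 10497 = 3916 J (the clockwise enclosed area).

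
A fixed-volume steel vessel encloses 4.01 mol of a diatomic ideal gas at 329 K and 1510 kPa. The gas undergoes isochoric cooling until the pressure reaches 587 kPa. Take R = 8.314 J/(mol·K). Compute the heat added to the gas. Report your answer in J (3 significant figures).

Q ≈ -16800 J

Constant volume ⇒ W = 0, so Q = ΔU = nCᵥΔT with Cᵥ = 5R/2 = 20.79 J/(mol·K).
At constant V, T₂/T₁ = P₂/P₁ ⇒ ΔT = T₁(P₂/P₁ − 1) = 329·(587/1510 − 1) = -201.1 K.
ΔU = (4.01)(20.79)(-201.1) = -16762 J.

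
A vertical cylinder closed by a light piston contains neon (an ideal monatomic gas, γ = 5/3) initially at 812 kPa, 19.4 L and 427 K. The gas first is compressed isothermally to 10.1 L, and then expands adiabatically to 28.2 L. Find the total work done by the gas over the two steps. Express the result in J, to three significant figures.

W_total ≈ 1430 J

Step 1 (isothermal): W = P₁V₁ ln(V₂/V₁) = (15753) ln(10.1/19.4) = -10282 J.
After step 1: P = 1560 kPa, V = 10.1 L, T = 427 K.
Step 2 (adiabatic): W = (P₁V₁ − P₂V₂)/(γ−1) = (15753 − 7945)/0.667 = 11712 J.
W_total = -10282 + 11712 = 1430 J.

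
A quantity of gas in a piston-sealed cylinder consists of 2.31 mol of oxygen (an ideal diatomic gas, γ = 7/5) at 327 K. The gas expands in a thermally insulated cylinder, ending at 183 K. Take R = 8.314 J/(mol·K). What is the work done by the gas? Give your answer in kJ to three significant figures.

W ≈ 6.91 kJ

Adiabatic ⇒ Q = 0, so W_by = −ΔU = nCᵥ(T₁ − T₂).
Cᵥ = 5R/2 = 20.79 J/(mol·K).
W = (2.31)(20.79)(327 − 183) = 6914 J.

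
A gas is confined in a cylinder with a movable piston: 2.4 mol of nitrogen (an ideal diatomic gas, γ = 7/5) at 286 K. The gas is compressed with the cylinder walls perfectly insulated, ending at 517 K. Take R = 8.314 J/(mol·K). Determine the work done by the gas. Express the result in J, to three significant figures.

W ≈ -11500 J

Adiabatic ⇒ Q = 0, so W_by = −ΔU = nCᵥ(T₁ − T₂).
Cᵥ = 5R/2 = 20.79 J/(mol·K).
W = (2.4)(20.79)(286 − 517) = -11523 J.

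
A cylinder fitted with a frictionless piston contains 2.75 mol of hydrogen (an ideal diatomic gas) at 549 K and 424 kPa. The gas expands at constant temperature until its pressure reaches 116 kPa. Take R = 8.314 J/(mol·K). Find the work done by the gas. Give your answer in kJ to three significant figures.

W ≈ 16.3 kJ

Isothermal process: W = nRT ln(V₂/V₁) = nRT ln(P₁/P₂).
W = (2.75)(8.314)(549) × ln(424/116)
  = 12552 × ln(3.655) = 12552 × 1.296
W_by_gas = 16269 J.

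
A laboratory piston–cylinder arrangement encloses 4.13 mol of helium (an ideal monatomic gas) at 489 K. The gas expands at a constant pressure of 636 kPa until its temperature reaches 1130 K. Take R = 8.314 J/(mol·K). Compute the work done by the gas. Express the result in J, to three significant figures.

W ≈ 22000 J

Isobaric: W = P ΔV = nR ΔT.
W = (4.13)(8.314)(1130 − 489) = 22010 J.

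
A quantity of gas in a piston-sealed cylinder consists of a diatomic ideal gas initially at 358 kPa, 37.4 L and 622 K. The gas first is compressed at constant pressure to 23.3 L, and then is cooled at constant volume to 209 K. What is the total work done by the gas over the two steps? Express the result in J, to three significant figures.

Step 1 (isobaric): W = PΔV = (358 kPa)(23.3 − 37.4 L) = -5048 J.
Step 2 (isochoric): W = 0 (constant volume).
W_total = -5048 + 0 = -5048 J.

W_total ≈ -5050 J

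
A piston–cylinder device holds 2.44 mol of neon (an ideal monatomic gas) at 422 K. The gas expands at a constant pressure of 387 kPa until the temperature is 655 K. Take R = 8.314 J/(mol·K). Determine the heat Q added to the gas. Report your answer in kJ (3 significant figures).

Isobaric: W = nRΔT = (2.44)(8.314)(233) = 4727 J.
ΔU = nCᵥΔT with Cᵥ = 3R/2: ΔU = (2.44)(12.47)(233) = 7090 J.
Q = ΔU + W = 7090 + 4727 = 11817 J.

Q ≈ 11.8 kJ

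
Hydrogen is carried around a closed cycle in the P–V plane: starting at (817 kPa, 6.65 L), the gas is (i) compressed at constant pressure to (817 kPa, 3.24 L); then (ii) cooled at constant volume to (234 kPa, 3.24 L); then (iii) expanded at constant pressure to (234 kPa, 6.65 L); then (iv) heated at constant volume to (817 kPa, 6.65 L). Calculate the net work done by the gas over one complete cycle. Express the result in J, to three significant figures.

Constant-volume legs do no work.
W(i) = (817)(3.24 − 6.65) = -2786 J; W(iii) = (234)(6.65 − 3.24) = 797.9 J.
W_net = -2786 + 797.9 = -1988 J (the counter-clockwise enclosed area).

W_net ≈ -1990 J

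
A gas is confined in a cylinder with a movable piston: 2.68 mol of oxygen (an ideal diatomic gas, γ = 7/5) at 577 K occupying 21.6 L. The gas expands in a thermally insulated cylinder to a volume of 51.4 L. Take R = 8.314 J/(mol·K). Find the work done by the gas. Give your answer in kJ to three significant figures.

W ≈ 9.42 kJ

Adiabatic: TV^(γ−1) = const with γ = 7/5.
T₂ = T₁ (V₁/V₂)^(γ−1) = 577 × (21.6/51.4)^0.4 = 577 × 0.707 = 407.9 K.
W_by = nCᵥ(T₁ − T₂) = (2.68)(20.79)(577 − 407.9) = 9419 J.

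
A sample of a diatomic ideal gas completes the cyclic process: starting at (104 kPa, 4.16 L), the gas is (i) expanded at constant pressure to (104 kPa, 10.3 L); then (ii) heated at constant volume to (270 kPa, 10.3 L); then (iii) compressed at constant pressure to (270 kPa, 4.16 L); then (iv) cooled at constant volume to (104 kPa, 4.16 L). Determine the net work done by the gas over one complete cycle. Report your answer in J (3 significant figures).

Constant-volume legs do no work.
W(i) = (104)(10.3 − 4.16) = 638.6 J; W(iii) = (270)(4.16 − 10.3) = -1658 J.
W_net = 638.6 − 1658 = -1019 J (the counter-clockwise enclosed area).

W_net ≈ -1020 J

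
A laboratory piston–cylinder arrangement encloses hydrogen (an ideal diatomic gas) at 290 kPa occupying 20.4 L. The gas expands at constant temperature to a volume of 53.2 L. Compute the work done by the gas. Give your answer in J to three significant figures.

W ≈ 5670 J

Isothermal: W = nRT ln(V₂/V₁) = P₁V₁ ln(V₂/V₁).
P₁V₁ = (290 kPa)(20.4 L) = 5916 J.
W = 5916 × ln(53.2/20.4) = 5916 × 0.9585
W_by_gas = 5671 J.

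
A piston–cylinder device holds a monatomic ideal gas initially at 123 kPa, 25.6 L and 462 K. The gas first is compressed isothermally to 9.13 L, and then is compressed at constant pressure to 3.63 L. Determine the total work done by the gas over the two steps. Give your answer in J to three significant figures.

Step 1 (isothermal): W = P₁V₁ ln(V₂/V₁) = (3149) ln(9.13/25.6) = -3246 J.
After step 1: P = 344.9 kPa, V = 9.13 L, T = 462 K.
Step 2 (isobaric): W = PΔV = (344.9 kPa)(3.63 − 9.13 L) = -1897 J.
W_total = -3246 − 1897 = -5143 J.

W_total ≈ -5140 J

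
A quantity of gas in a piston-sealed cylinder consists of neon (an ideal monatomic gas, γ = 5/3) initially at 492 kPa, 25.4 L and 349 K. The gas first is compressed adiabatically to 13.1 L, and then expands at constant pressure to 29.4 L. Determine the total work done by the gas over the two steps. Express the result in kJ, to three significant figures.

W_total ≈ 13.8 kJ

Step 1 (adiabatic): W = (P₁V₁ − P₂V₂)/(γ−1) = (12497 − 19432)/0.667 = -10402 J.
After step 1: P = 1483 kPa, V = 13.1 L, T = 542.7 K.
Step 2 (isobaric): W = PΔV = (1483 kPa)(29.4 − 13.1 L) = 24178 J.
W_total = -10402 + 24178 = 13776 J.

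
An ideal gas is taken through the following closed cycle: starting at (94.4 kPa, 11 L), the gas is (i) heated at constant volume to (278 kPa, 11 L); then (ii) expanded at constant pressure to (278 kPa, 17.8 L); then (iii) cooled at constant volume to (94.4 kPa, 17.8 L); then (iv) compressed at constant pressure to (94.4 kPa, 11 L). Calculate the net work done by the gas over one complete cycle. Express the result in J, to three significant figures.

W_net ≈ 1250 J

Constant-volume legs do no work.
W(ii) = (278)(17.8 − 11) = 1890 J; W(iv) = (94.4)(11 − 17.8) = -641.9 J.
W_net = 1890 − 641.9 = 1248 J (the clockwise enclosed area).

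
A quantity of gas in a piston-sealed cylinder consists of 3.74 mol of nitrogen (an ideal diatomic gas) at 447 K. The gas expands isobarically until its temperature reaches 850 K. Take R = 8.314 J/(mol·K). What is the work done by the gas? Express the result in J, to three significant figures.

W ≈ 12500 J

Isobaric: W = P ΔV = nR ΔT.
W = (3.74)(8.314)(850 − 447) = 12531 J.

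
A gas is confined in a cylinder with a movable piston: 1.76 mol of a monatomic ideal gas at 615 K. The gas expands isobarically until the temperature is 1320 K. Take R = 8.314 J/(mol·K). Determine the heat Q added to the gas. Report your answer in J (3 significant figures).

Isobaric: W = nRΔT = (1.76)(8.314)(705) = 10316 J.
ΔU = nCᵥΔT with Cᵥ = 3R/2: ΔU = (1.76)(12.47)(705) = 15474 J.
Q = ΔU + W = 15474 + 10316 = 25790 J.

Q ≈ 25800 J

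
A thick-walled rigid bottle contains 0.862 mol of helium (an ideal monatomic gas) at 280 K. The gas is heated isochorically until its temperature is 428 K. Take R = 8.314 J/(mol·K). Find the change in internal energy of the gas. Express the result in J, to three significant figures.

ΔU ≈ 1590 J

Constant volume ⇒ W = 0, so Q = ΔU = nCᵥΔT with Cᵥ = 3R/2 = 12.47 J/(mol·K).
ΔU = (0.862)(12.47)(428 − 280) = 1591 J.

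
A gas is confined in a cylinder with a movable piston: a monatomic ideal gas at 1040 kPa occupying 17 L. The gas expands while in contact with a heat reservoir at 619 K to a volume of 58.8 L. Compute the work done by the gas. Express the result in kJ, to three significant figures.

Isothermal: W = nRT ln(V₂/V₁) = P₁V₁ ln(V₂/V₁).
P₁V₁ = (1040 kPa)(17 L) = 17680 J.
W = 17680 × ln(58.8/17) = 17680 × 1.241
W_by_gas = 21940 J.

W ≈ 21.9 kJ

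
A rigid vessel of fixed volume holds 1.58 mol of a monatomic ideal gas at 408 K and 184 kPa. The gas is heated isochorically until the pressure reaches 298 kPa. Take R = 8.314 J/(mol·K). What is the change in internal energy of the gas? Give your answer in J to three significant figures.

Constant volume ⇒ W = 0, so Q = ΔU = nCᵥΔT with Cᵥ = 3R/2 = 12.47 J/(mol·K).
At constant V, T₂/T₁ = P₂/P₁ ⇒ ΔT = T₁(P₂/P₁ − 1) = 408·(298/184 − 1) = 252.8 K.
ΔU = (1.58)(12.47)(252.8) = 4981 J.

ΔU ≈ 4980 J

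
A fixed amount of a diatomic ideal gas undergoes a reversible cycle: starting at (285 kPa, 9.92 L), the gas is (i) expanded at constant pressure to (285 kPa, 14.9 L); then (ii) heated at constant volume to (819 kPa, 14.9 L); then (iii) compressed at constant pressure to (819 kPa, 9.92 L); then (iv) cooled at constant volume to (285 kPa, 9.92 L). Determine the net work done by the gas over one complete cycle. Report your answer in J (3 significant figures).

W_net ≈ -2660 J

Constant-volume legs do no work.
W(i) = (285)(14.9 − 9.92) = 1419 J; W(iii) = (819)(9.92 − 14.9) = -4079 J.
W_net = 1419 − 4079 = -2659 J (the counter-clockwise enclosed area).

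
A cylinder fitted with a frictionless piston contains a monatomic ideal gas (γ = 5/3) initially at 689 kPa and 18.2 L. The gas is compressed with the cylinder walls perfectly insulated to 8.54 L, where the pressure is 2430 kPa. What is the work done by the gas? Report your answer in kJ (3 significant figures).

W ≈ -12.3 kJ

Adiabatic: W = (P₁V₁ − P₂V₂)/(γ − 1) with γ = 5/3.
P₁V₁ = 12540 J, P₂V₂ = 20752 J.
W = (12540 − 20752) / 0.6667 = -12319 J.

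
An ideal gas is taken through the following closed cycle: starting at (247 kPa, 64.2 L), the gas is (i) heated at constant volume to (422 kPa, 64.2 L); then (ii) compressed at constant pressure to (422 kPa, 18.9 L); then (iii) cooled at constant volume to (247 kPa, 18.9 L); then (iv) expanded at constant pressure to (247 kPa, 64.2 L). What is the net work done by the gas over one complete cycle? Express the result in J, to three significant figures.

W_net ≈ -7930 J

Constant-volume legs do no work.
W(ii) = (422)(18.9 − 64.2) = -19117 J; W(iv) = (247)(64.2 − 18.9) = 11189 J.
W_net = -19117 + 11189 = -7928 J (the counter-clockwise enclosed area).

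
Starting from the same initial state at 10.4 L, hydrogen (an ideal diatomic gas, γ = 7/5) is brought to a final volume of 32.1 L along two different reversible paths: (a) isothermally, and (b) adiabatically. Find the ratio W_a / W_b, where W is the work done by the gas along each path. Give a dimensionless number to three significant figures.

Path (a) isothermal: W = P₁V₁ ln(V₂/V₁) → W_a/(P₁V₁) = 1.127.
Path (b) adiabatic: W = P₁V₁(1 − (V₁/V₂)^(γ−1))/(γ−1) → W_b/(P₁V₁) = 0.9072.
W_a / W_b = 1.127 / 0.9072 = 1.242.

W_a / W_b ≈ 1.24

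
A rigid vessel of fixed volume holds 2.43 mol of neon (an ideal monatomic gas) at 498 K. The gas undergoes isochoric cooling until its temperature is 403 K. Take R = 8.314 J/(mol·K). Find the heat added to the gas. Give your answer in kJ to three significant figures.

Q ≈ -2.88 kJ

Constant volume ⇒ W = 0, so Q = ΔU = nCᵥΔT with Cᵥ = 3R/2 = 12.47 J/(mol·K).
ΔU = (2.43)(12.47)(403 − 498) = -2879 J.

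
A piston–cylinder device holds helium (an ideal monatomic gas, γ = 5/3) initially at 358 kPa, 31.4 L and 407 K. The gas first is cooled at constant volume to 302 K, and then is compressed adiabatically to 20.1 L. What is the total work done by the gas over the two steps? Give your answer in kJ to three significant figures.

Step 1 (isochoric): W = 0 (constant volume).
After step 1: P = 265.6 kPa (V unchanged).
Step 2 (adiabatic): W = (P₁V₁ − P₂V₂)/(γ−1) = (8341 − 11230)/0.667 = -4333 J.
W_total = 0 − 4333 = -4333 J.

W_total ≈ -4.33 kJ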